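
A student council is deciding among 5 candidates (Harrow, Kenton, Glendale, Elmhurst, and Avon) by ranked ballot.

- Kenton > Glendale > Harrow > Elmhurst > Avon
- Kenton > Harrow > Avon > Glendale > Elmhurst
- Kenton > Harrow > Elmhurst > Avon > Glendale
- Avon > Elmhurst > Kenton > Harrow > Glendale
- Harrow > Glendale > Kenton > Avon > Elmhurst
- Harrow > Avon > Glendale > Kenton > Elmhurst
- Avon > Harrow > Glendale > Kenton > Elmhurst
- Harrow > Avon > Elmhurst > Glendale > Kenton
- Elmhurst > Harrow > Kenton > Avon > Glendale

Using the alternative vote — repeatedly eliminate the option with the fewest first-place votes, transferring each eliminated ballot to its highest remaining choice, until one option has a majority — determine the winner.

Harrow

Round 1: Harrow 3, Kenton 3, Avon 2, Elmhurst 1, Glendale 0. Glendale has the fewest and is eliminated.
Round 2: Harrow 3, Kenton 3, Avon 2, Elmhurst 1. Elmhurst has the fewest and is eliminated.
Round 3: Harrow 4, Kenton 3, Avon 2. Avon has the fewest and is eliminated.
Round 4: Harrow 5, Kenton 4. Harrow has a majority.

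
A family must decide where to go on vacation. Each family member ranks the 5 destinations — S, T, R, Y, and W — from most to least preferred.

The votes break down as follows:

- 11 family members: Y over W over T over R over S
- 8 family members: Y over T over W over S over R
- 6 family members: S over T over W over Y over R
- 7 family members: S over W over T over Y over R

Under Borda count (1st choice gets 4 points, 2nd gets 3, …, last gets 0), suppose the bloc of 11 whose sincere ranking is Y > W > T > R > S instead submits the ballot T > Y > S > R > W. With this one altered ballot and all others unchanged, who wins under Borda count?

Borda totals with the altered ballot: S 82, T 100, R 11, Y 78, W 49.
The switch changes the winner from Y to T.

T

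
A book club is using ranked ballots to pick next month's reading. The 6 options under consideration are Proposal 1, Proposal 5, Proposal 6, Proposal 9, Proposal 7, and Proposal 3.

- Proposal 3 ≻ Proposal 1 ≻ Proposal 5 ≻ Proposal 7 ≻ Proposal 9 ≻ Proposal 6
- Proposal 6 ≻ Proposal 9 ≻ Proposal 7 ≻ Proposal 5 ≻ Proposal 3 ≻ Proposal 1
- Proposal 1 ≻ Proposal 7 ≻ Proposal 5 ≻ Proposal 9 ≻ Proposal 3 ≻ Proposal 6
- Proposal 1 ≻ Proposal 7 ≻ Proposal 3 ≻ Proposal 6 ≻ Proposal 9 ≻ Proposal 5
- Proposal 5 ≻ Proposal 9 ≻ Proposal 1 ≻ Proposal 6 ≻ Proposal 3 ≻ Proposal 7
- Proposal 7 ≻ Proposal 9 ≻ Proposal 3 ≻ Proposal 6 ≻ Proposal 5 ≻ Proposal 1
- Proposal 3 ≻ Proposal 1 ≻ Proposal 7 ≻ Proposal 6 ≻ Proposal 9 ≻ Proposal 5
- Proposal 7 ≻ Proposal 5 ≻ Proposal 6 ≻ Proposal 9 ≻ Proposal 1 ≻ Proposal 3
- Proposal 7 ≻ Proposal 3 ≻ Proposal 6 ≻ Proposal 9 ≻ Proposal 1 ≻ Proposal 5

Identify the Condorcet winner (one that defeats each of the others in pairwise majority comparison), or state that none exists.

Head-to-head results (9 voters total):
Proposal 1 vs Proposal 5: Proposal 1 wins 5–4.
Proposal 1 vs Proposal 6: Proposal 1 wins 5–4.
Proposal 1 vs Proposal 9: Proposal 9 wins 5–4.
Proposal 1 vs Proposal 7: Proposal 1 wins 5–4.
Proposal 1 vs Proposal 3: Proposal 3 wins 5–4.
Proposal 5 vs Proposal 6: Proposal 6 wins 5–4.
Proposal 5 vs Proposal 9: Proposal 9 wins 5–4.
Proposal 5 vs Proposal 7: Proposal 7 wins 7–2.
Proposal 5 vs Proposal 3: Proposal 3 wins 5–4.
Proposal 6 vs Proposal 9: Proposal 6 wins 5–4.
Proposal 6 vs Proposal 7: Proposal 7 wins 7–2.
Proposal 6 vs Proposal 3: Proposal 3 wins 6–3.
Proposal 9 vs Proposal 7: Proposal 7 wins 7–2.
Proposal 9 vs Proposal 3: Proposal 9 wins 5–4.
Proposal 7 vs Proposal 3: Proposal 7 wins 6–3.
No candidate beats all others: Proposal 1 beats Proposal 6 beats Proposal 9 beats Proposal 1, a majority cycle.

None — there is no Condorcet winner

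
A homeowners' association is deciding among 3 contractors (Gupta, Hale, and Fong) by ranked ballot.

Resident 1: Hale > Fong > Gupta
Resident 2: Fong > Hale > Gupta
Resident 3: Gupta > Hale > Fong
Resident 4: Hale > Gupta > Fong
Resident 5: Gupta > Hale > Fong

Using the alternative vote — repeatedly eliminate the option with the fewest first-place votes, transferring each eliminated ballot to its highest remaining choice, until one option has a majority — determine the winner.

Round 1: Gupta 2, Hale 2, Fong 1. Fong has the fewest and is eliminated.
Round 2: Hale 3, Gupta 2. Hale has a majority.

Hale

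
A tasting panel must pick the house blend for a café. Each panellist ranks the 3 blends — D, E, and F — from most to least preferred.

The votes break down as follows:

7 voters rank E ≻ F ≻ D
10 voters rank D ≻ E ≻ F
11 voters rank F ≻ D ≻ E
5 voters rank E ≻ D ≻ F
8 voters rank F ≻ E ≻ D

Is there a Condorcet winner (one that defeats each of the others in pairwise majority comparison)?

No

Head-to-head results (41 voters total):
D vs E: D wins 21–20.
D vs F: F wins 26–15.
E vs F: E wins 22–19.
No candidate beats all others: D beats E beats F beats D, a majority cycle.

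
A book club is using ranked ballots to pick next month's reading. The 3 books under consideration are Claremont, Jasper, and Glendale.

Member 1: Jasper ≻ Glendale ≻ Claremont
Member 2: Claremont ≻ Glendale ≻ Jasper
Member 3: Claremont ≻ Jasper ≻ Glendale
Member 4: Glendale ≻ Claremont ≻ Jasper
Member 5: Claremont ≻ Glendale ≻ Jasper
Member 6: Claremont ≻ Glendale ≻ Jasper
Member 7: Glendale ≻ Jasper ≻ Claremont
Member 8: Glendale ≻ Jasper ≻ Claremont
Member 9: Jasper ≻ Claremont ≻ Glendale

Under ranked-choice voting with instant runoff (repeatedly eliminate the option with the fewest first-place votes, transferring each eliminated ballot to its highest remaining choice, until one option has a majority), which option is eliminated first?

Jasper

Round 1: Claremont 4, Glendale 3, Jasper 2. Jasper has the fewest and is eliminated.
Round 2: Claremont 5, Glendale 4. Claremont has a majority.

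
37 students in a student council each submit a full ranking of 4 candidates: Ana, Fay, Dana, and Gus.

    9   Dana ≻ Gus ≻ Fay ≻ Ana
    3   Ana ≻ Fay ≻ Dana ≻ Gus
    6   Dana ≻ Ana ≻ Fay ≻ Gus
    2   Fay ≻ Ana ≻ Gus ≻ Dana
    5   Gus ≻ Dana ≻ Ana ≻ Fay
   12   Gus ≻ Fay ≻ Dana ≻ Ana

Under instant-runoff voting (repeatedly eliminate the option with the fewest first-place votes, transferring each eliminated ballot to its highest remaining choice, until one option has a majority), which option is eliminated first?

Round 1: Gus 17, Dana 15, Ana 3, Fay 2. Fay has the fewest and is eliminated.
Round 2: Gus 17, Dana 15, Ana 5. Ana has the fewest and is eliminated.
Round 3: Gus 19, Dana 18. Gus has a majority.

Fay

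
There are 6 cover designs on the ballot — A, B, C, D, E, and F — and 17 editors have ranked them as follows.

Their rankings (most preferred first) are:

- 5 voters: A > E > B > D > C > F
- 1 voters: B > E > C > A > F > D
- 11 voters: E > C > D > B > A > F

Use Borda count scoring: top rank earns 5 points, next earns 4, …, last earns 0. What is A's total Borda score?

38

Borda scores:
  A: 5·5 + 2 + 11·1 = 38
  B: 5·3 + 5 + 11·2 = 42
  C: 5·1 + 3 + 11·4 = 52
  D: 5·2 + 0 + 11·3 = 43
  E: 5·4 + 4 + 11·5 = 79
  F: 5·0 + 1 + 11·0 = 1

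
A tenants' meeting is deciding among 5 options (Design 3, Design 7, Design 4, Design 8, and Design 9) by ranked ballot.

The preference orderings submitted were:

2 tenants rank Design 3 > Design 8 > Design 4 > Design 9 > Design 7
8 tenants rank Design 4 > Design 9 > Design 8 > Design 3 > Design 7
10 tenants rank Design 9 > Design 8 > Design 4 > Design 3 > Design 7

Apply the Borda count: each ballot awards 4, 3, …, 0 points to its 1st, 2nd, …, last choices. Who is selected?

Borda scores:
  Design 3: 2·4 + 8·1 + 10·1 = 26
  Design 7: 2·0 + 8·0 + 10·0 = 0
  Design 4: 2·2 + 8·4 + 10·2 = 56
  Design 8: 2·3 + 8·2 + 10·3 = 52
  Design 9: 2·1 + 8·3 + 10·4 = 66
Design 9 has the highest total.

Design 9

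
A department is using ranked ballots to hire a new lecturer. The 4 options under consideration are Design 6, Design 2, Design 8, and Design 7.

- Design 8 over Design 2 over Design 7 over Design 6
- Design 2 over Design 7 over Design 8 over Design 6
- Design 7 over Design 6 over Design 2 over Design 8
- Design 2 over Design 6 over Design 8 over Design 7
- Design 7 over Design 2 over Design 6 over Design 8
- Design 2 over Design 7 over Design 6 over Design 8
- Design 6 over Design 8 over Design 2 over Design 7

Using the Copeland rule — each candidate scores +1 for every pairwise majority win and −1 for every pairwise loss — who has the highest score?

Pairwise results:
  Design 6 vs Design 2: Design 2 wins 5–2.
  Design 6 vs Design 8: Design 6 wins 5–2.
  Design 6 vs Design 7: Design 7 wins 5–2.
  Design 2 vs Design 8: Design 2 wins 5–2.
  Design 2 vs Design 7: Design 2 wins 5–2.
  Design 8 vs Design 7: Design 7 wins 4–3.
Copeland scores (wins − losses):
  Design 6: 1 − 2 = -1
  Design 2: 3 − 0 = 3
  Design 8: 0 − 3 = -3
  Design 7: 2 − 1 = 1
Design 2 has the best Copeland score.

Design 2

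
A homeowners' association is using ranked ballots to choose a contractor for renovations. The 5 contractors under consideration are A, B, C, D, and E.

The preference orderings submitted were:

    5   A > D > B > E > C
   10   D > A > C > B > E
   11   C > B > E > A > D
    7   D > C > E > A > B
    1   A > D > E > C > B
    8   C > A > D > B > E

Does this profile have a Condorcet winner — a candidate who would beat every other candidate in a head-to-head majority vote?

No

Head-to-head results (42 voters total):
A vs B: A wins 31–11.
A vs C: C wins 26–16.
A vs D: A wins 25–17.
A vs E: A wins 24–18.
B vs C: C wins 37–5.
B vs D: D wins 31–11.
B vs E: B wins 34–8.
C vs D: D wins 23–19.
C vs E: C wins 36–6.
D vs E: D wins 31–11.
No candidate beats all others: A beats D beats C beats A, a majority cycle.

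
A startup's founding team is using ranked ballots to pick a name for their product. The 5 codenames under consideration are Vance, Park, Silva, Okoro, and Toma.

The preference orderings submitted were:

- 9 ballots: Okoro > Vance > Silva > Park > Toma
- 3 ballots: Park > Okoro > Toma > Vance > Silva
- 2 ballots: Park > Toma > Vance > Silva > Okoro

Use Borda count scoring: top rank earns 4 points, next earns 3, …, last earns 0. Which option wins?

Okoro

Borda scores:
  Vance: 9·3 + 3·1 + 2·2 = 34
  Park: 9·1 + 3·4 + 2·4 = 29
  Silva: 9·2 + 3·0 + 2·1 = 20
  Okoro: 9·4 + 3·3 + 2·0 = 45
  Toma: 9·0 + 3·2 + 2·3 = 12
Okoro has the highest total.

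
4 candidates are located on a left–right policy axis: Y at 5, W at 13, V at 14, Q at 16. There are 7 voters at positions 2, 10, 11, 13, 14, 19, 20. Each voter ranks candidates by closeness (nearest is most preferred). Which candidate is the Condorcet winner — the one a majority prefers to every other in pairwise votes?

W

With single-peaked preferences on a line, the Condorcet winner is the candidate closest to the median voter.
The median voter (position 13) is closest to W at 13.
Check: W vs V — voters closer to W: 4 of 7.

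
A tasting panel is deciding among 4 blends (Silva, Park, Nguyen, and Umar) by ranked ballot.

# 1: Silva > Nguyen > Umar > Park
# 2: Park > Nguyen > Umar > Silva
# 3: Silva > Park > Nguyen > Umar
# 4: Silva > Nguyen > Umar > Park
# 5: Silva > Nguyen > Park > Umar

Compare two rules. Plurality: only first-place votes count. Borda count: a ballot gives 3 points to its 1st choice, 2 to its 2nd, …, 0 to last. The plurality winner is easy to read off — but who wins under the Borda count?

Silva

Plurality first-place counts: Silva 4, Park 1, Nguyen 0, Umar 0 → Silva.
Borda totals: Silva 12, Park 6, Nguyen 9, Umar 3 → Silva.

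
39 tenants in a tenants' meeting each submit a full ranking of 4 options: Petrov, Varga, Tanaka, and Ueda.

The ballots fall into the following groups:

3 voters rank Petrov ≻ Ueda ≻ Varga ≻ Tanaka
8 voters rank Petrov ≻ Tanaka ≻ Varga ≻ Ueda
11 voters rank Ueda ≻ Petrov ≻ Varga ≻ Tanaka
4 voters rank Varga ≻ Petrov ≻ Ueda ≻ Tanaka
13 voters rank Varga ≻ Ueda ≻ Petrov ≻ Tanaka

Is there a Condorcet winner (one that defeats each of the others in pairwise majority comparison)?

No

Head-to-head results (39 voters total):
Petrov vs Varga: Petrov wins 22–17.
Petrov vs Tanaka: Petrov wins 39–0.
Petrov vs Ueda: Ueda wins 24–15.
Varga vs Tanaka: Varga wins 31–8.
Varga vs Ueda: Varga wins 25–14.
Tanaka vs Ueda: Ueda wins 31–8.
No candidate beats all others: Petrov beats Varga beats Ueda beats Petrov, a majority cycle.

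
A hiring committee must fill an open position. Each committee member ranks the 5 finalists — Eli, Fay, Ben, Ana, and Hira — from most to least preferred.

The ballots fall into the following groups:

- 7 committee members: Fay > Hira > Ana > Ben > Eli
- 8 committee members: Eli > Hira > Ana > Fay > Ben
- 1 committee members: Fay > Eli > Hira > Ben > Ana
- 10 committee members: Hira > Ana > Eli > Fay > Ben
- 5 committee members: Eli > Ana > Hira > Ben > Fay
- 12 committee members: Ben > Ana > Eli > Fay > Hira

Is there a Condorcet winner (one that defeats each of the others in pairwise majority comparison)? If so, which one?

There is no Condorcet winner

Head-to-head results (43 voters total):
Eli vs Fay: Eli wins 35–8.
Eli vs Ben: Eli wins 24–19.
Eli vs Ana: Ana wins 29–14.
Eli vs Hira: Eli wins 26–17.
Fay vs Ben: Fay wins 26–17.
Fay vs Ana: Ana wins 35–8.
Fay vs Hira: Hira wins 23–20.
Ben vs Ana: Ana wins 30–13.
Ben vs Hira: Hira wins 31–12.
Ana vs Hira: Hira wins 26–17.
No candidate beats all others: Eli beats Hira beats Ana beats Eli, a majority cycle.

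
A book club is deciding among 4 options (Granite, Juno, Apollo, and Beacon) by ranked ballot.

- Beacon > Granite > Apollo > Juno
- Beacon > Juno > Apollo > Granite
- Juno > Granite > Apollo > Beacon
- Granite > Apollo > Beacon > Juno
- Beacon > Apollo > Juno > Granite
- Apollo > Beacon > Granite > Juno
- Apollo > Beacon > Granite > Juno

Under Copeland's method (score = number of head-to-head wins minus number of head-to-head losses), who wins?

Pairwise results:
  Granite vs Juno: Granite wins 4–3.
  Granite vs Apollo: Apollo wins 4–3.
  Granite vs Beacon: Beacon wins 5–2.
  Juno vs Apollo: Apollo wins 5–2.
  Juno vs Beacon: Beacon wins 6–1.
  Apollo vs Beacon: Apollo wins 4–3.
Copeland scores (wins − losses):
  Granite: 1 − 2 = -1
  Juno: 0 − 3 = -3
  Apollo: 3 − 0 = 3
  Beacon: 2 − 1 = 1
Apollo has the best Copeland score.

Apollo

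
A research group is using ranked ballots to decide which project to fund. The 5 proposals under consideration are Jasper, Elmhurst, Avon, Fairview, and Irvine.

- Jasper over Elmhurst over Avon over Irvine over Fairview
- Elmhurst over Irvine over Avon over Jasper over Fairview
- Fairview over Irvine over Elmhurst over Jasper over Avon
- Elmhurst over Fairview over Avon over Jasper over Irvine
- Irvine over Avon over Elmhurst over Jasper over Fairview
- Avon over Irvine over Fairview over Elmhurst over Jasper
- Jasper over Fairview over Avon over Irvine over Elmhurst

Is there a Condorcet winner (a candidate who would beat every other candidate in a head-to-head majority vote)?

No

Head-to-head results (7 voters total):
Jasper vs Elmhurst: Elmhurst wins 5–2.
Jasper vs Avon: Avon wins 4–3.
Jasper vs Fairview: Jasper wins 4–3.
Jasper vs Irvine: Irvine wins 4–3.
Elmhurst vs Avon: Elmhurst wins 4–3.
Elmhurst vs Fairview: Elmhurst wins 4–3.
Elmhurst vs Irvine: Irvine wins 4–3.
Avon vs Fairview: Avon wins 4–3.
Avon vs Irvine: Avon wins 4–3.
Fairview vs Irvine: Irvine wins 4–3.
No candidate beats all others: Elmhurst beats Avon beats Irvine beats Elmhurst, a majority cycle.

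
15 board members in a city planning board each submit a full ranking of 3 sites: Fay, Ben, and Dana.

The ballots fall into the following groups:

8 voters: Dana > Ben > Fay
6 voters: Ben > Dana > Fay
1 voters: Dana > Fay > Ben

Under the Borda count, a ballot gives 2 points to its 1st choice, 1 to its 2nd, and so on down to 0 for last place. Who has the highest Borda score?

Borda scores:
  Fay: 8·0 + 6·0 + 1 = 1
  Ben: 8·1 + 6·2 + 0 = 20
  Dana: 8·2 + 6·1 + 2 = 24
Dana has the highest total.

Dana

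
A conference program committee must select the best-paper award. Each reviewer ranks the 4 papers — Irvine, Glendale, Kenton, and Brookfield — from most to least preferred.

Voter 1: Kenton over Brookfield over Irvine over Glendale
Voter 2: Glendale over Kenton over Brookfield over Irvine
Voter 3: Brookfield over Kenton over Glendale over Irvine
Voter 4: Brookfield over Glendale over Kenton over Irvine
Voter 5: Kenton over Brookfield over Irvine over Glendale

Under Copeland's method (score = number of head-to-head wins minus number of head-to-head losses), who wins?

Kenton

Pairwise results:
  Irvine vs Glendale: Glendale wins 3–2.
  Irvine vs Kenton: Kenton wins 5–0.
  Irvine vs Brookfield: Brookfield wins 5–0.
  Glendale vs Kenton: Kenton wins 3–2.
  Glendale vs Brookfield: Brookfield wins 4–1.
  Kenton vs Brookfield: Kenton wins 3–2.
Copeland scores (wins − losses):
  Irvine: 0 − 3 = -3
  Glendale: 1 − 2 = -1
  Kenton: 3 − 0 = 3
  Brookfield: 2 − 1 = 1
Kenton has the best Copeland score.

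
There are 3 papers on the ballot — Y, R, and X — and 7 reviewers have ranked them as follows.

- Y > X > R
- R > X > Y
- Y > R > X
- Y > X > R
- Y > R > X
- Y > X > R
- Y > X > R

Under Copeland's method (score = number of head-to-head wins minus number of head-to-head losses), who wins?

Pairwise results:
  Y vs R: Y wins 6–1.
  Y vs X: Y wins 6–1.
  R vs X: X wins 4–3.
Copeland scores (wins − losses):
  Y: 2 − 0 = 2
  R: 0 − 2 = -2
  X: 1 − 1 = 0
Y has the best Copeland score.

Y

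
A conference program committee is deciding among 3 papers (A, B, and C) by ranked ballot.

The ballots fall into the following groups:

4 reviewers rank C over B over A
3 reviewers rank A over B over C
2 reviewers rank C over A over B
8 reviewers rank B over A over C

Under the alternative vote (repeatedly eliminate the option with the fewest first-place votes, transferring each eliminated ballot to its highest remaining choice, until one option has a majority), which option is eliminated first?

A

Round 1: B 8, C 6, A 3. A has the fewest and is eliminated.
Round 2: B 11, C 6. B has a majority.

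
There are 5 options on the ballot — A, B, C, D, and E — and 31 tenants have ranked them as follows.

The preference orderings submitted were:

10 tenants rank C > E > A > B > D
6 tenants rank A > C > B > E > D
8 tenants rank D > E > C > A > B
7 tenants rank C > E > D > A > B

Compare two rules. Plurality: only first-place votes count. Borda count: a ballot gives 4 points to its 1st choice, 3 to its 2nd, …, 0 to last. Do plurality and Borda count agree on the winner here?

Yes

Plurality first-place counts: A 6, B 0, C 17, D 8, E 0 → C.
Borda totals: A 59, B 22, C 102, D 46, E 81 → C.
The two rules agree on C.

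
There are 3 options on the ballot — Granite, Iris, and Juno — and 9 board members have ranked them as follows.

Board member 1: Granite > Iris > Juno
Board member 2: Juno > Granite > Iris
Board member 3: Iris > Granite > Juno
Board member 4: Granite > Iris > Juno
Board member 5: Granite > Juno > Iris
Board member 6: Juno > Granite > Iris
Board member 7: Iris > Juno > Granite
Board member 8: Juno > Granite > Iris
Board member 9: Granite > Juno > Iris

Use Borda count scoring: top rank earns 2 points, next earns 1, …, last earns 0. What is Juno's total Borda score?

9

Borda scores:
  Granite: 2 + 1 + 1 + 2 + 2 + 1 + 0 + 1 + 2 = 12
  Iris: 1 + 0 + 2 + 1 + 0 + 0 + 2 + 0 + 0 = 6
  Juno: 0 + 2 + 0 + 0 + 1 + 2 + 1 + 2 + 1 = 9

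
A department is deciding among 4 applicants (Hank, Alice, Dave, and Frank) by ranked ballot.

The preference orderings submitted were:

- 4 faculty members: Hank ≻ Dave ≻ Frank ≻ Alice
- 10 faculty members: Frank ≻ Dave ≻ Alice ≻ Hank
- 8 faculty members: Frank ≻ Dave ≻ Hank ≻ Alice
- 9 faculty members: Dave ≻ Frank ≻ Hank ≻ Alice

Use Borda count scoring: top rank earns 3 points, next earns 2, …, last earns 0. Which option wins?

Borda scores:
  Hank: 4·3 + 10·0 + 8·1 + 9·1 = 29
  Alice: 4·0 + 10·1 + 8·0 + 9·0 = 10
  Dave: 4·2 + 10·2 + 8·2 + 9·3 = 71
  Frank: 4·1 + 10·3 + 8·3 + 9·2 = 76
Frank has the highest total.

Frank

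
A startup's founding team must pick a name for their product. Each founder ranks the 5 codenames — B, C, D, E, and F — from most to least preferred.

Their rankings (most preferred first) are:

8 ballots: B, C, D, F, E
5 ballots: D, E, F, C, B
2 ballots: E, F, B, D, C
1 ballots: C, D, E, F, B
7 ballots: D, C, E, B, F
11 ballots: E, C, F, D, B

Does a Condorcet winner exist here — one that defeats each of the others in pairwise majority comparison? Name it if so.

Head-to-head results (34 voters total):
B vs C: C wins 24–10.
B vs D: D wins 24–10.
B vs E: E wins 26–8.
B vs F: F wins 19–15.
C vs D: C wins 20–14.
C vs E: E wins 18–16.
C vs F: C wins 27–7.
D vs E: D wins 21–13.
D vs F: D wins 21–13.
E vs F: E wins 26–8.
No candidate beats all others: C beats D beats E beats C, a majority cycle.

None — there is no Condorcet winner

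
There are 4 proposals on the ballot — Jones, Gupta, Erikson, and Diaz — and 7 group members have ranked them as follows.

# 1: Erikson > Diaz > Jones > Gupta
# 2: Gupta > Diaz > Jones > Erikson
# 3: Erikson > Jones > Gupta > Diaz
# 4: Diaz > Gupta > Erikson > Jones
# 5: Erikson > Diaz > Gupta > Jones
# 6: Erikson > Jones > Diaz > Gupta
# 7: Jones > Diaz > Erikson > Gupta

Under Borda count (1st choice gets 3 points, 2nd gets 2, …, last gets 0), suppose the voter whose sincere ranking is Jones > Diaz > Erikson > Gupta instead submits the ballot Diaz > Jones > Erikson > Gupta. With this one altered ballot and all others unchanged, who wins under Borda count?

Erikson

Borda totals with the altered ballot: Jones 8, Gupta 7, Erikson 14, Diaz 13.
The winner is unchanged: still Erikson.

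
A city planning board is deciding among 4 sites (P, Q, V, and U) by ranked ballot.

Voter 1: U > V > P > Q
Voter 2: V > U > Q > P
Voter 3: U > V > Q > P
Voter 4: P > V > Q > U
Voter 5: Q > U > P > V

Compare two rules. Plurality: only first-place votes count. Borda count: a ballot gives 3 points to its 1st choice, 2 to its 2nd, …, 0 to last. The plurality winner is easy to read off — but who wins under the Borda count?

Plurality first-place counts: P 1, Q 1, V 1, U 2 → U.
Borda totals: P 5, Q 6, V 9, U 10 → U.

U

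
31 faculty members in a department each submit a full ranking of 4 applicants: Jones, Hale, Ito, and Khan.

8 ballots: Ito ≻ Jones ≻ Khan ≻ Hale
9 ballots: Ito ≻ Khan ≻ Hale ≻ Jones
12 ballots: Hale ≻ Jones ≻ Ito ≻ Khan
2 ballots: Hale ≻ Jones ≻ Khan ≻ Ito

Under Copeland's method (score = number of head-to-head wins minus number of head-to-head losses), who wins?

Ito

Pairwise results:
  Jones vs Hale: Hale wins 23–8.
  Jones vs Ito: Ito wins 17–14.
  Jones vs Khan: Jones wins 22–9.
  Hale vs Ito: Ito wins 17–14.
  Hale vs Khan: Khan wins 17–14.
  Ito vs Khan: Ito wins 29–2.
Copeland scores (wins − losses):
  Jones: 1 − 2 = -1
  Hale: 1 − 2 = -1
  Ito: 3 − 0 = 3
  Khan: 1 − 2 = -1
Ito has the best Copeland score.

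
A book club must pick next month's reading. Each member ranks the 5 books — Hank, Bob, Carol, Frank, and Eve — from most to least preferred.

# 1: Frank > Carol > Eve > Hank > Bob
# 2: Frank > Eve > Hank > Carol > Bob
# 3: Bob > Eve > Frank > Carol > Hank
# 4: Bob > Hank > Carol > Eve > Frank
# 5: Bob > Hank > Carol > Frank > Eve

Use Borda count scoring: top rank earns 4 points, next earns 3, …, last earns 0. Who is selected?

Borda scores:
  Hank: 1 + 2 + 0 + 3 + 3 = 9
  Bob: 0 + 0 + 4 + 4 + 4 = 12
  Carol: 3 + 1 + 1 + 2 + 2 = 9
  Frank: 4 + 4 + 2 + 0 + 1 = 11
  Eve: 2 + 3 + 3 + 1 + 0 = 9
Bob has the highest total.

Bob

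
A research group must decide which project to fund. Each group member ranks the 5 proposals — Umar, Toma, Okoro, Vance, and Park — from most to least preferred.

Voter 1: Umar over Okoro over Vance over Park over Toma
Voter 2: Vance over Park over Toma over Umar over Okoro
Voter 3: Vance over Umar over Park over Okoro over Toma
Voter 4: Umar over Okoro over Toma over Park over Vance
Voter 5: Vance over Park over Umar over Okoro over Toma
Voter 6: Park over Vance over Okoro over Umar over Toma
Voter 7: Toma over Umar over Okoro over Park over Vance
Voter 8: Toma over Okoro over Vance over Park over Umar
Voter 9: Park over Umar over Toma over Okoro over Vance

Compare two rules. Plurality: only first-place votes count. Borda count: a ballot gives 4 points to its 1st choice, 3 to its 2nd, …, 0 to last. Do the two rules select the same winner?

Plurality first-place counts: Umar 2, Toma 2, Okoro 0, Vance 3, Park 2 → Vance.
Borda totals: Umar 21, Toma 14, Okoro 16, Vance 19, Park 20 → Umar.
The two rules disagree: plurality picks Vance, Borda picks Umar.

No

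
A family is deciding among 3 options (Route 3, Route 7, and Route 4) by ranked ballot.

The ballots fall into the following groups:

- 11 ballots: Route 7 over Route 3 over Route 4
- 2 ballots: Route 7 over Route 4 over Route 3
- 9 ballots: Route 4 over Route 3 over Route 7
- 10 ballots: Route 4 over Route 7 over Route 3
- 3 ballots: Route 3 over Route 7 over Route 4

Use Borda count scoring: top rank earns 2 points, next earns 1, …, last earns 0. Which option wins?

Route 4

Borda scores:
  Route 3: 11·1 + 2·0 + 9·1 + 10·0 + 3·2 = 26
  Route 7: 11·2 + 2·2 + 9·0 + 10·1 + 3·1 = 39
  Route 4: 11·0 + 2·1 + 9·2 + 10·2 + 3·0 = 40
Route 4 has the highest total.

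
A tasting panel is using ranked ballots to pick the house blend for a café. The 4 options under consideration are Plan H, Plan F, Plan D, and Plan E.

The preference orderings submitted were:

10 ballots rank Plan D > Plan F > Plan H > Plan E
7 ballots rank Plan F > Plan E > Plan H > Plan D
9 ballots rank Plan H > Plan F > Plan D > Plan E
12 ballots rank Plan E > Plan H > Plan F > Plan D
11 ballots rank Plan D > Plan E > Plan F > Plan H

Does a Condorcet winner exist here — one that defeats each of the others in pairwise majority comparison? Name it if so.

Head-to-head results (49 voters total):
Plan H vs Plan F: Plan F wins 28–21.
Plan H vs Plan D: Plan H wins 28–21.
Plan H vs Plan E: Plan E wins 30–19.
Plan F vs Plan D: Plan F wins 28–21.
Plan F vs Plan E: Plan F wins 26–23.
Plan D vs Plan E: Plan D wins 30–19.
Plan F beats each rival — Plan H (28–21), Plan D (28–21), Plan E (26–23) — so Plan F is the Condorcet winner.

Plan F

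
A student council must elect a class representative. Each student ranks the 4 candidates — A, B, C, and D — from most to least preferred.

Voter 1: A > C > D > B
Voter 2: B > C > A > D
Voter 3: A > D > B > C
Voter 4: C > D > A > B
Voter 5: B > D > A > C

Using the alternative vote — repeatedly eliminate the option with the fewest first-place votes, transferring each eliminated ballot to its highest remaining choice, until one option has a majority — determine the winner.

Round 1: A 2, B 2, C 1, D 0. D has the fewest and is eliminated.
Round 2: A 2, B 2, C 1. C has the fewest and is eliminated.
Round 3: A 3, B 2. A has a majority.

A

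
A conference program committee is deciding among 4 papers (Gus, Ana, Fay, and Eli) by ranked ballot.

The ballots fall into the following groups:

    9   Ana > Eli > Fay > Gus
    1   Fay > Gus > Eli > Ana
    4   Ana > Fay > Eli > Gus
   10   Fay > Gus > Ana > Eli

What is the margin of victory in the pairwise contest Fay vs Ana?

Ballots ranking Fay above Ana: 1+10 = 11.
Ballots ranking Ana above Fay: 9+4 = 13.
Ana wins 13–11, a margin of 2.

2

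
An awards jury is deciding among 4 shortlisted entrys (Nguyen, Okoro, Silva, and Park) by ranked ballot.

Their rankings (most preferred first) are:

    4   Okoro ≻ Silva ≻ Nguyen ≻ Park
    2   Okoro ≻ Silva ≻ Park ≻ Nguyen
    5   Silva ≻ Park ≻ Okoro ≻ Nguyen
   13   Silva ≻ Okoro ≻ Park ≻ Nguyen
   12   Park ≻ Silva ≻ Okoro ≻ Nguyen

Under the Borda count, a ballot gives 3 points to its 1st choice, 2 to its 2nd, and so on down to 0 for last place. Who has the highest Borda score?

Borda scores:
  Nguyen: 4·1 + 2·0 + 5·0 + 13·0 + 12·0 = 4
  Okoro: 4·3 + 2·3 + 5·1 + 13·2 + 12·1 = 61
  Silva: 4·2 + 2·2 + 5·3 + 13·3 + 12·2 = 90
  Park: 4·0 + 2·1 + 5·2 + 13·1 + 12·3 = 61
Silva has the highest total.

Silva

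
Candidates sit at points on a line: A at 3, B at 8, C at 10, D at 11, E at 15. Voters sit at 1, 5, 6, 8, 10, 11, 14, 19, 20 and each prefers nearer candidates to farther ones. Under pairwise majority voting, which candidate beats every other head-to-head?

With single-peaked preferences on a line, the Condorcet winner is the candidate closest to the median voter.
The median voter (position 10) is closest to C at 10.
Check: C vs E — voters closer to C: 6 of 9.

C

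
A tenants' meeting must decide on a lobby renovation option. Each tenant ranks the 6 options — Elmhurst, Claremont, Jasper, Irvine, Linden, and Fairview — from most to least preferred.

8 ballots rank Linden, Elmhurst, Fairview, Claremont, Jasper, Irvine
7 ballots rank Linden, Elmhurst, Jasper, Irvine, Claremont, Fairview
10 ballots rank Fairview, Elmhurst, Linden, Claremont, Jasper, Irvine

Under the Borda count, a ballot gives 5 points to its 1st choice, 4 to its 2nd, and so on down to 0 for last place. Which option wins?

Borda scores:
  Elmhurst: 8·4 + 7·4 + 10·4 = 100
  Claremont: 8·2 + 7·1 + 10·2 = 43
  Jasper: 8·1 + 7·3 + 10·1 = 39
  Irvine: 8·0 + 7·2 + 10·0 = 14
  Linden: 8·5 + 7·5 + 10·3 = 105
  Fairview: 8·3 + 7·0 + 10·5 = 74
Linden has the highest total.

Linden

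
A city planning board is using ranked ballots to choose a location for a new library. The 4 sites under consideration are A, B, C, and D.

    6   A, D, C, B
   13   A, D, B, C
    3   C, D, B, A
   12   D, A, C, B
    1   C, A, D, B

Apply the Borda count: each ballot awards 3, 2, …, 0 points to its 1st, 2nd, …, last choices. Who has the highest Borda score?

A

Borda scores:
  A: 6·3 + 13·3 + 3·0 + 12·2 + 2 = 83
  B: 6·0 + 13·1 + 3·1 + 12·0 + 0 = 16
  C: 6·1 + 13·0 + 3·3 + 12·1 + 3 = 30
  D: 6·2 + 13·2 + 3·2 + 12·3 + 1 = 81
A has the highest total.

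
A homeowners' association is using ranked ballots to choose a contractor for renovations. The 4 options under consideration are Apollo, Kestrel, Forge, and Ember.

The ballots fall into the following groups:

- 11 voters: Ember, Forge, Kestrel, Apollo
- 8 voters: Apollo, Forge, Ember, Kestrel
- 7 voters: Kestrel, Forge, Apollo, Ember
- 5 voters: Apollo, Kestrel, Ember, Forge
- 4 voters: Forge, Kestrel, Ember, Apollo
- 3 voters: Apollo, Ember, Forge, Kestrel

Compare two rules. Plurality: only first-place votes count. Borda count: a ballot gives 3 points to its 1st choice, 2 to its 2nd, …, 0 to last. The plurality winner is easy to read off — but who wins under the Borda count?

Plurality first-place counts: Apollo 16, Kestrel 7, Forge 4, Ember 11 → Apollo.
Borda totals: Apollo 55, Kestrel 50, Forge 67, Ember 56 → Forge.

Forge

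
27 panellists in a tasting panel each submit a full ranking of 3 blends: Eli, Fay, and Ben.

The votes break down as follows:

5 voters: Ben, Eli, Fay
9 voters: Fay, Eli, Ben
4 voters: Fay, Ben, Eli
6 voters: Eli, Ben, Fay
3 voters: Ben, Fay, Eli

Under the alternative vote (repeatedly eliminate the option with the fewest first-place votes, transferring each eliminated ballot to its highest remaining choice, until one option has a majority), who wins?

Round 1: Fay 13, Ben 8, Eli 6. Eli has the fewest and is eliminated.
Round 2: Ben 14, Fay 13. Ben has a majority.

Ben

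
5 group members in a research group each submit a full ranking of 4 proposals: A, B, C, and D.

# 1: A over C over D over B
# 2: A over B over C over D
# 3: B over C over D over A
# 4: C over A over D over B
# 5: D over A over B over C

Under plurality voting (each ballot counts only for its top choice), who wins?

First-place vote totals:
  A: 2
  B: 1
  C: 1
  D: 1
A has the most first-place votes.

A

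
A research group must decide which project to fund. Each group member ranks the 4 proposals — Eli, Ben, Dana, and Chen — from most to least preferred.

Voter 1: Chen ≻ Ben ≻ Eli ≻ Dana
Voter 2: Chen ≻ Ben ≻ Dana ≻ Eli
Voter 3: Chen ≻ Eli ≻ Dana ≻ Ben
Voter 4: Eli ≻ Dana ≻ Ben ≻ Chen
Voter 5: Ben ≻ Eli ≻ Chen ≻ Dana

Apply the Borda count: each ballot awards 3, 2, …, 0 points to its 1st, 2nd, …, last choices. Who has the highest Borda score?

Chen

Borda scores:
  Eli: 1 + 0 + 2 + 3 + 2 = 8
  Ben: 2 + 2 + 0 + 1 + 3 = 8
  Dana: 0 + 1 + 1 + 2 + 0 = 4
  Chen: 3 + 3 + 3 + 0 + 1 = 10
Chen has the highest total.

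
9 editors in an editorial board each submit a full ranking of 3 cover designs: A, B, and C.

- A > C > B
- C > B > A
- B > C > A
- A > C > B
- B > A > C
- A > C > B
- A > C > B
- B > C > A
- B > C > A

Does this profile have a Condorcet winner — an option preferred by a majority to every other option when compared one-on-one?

No

Head-to-head results (9 voters total):
A vs B: B wins 5–4.
A vs C: A wins 5–4.
B vs C: C wins 5–4.
No candidate beats all others: A beats C beats B beats A, a majority cycle.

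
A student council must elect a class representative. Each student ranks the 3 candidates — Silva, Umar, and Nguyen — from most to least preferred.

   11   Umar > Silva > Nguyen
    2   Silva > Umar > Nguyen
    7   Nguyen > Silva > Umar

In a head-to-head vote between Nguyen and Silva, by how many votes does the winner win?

Ballots ranking Nguyen above Silva: 7.
Ballots ranking Silva above Nguyen: 11+2 = 13.
Silva wins 13–7, a margin of 6.

6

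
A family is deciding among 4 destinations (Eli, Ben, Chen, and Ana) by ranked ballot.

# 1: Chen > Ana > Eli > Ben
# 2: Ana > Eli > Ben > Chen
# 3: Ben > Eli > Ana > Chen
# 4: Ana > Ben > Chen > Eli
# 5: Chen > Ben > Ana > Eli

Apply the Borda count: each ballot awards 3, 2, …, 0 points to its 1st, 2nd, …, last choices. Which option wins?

Borda scores:
  Eli: 1 + 2 + 2 + 0 + 0 = 5
  Ben: 0 + 1 + 3 + 2 + 2 = 8
  Chen: 3 + 0 + 0 + 1 + 3 = 7
  Ana: 2 + 3 + 1 + 3 + 1 = 10
Ana has the highest total.

Ana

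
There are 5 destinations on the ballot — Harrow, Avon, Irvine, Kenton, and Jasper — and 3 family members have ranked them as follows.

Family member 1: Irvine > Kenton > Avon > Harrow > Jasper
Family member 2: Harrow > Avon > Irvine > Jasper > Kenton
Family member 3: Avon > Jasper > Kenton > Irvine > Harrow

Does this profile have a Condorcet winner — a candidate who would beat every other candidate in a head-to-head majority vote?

Yes

Head-to-head results (3 voters total):
Harrow vs Avon: Avon wins 2–1.
Harrow vs Irvine: Irvine wins 2–1.
Harrow vs Kenton: Kenton wins 2–1.
Harrow vs Jasper: Harrow wins 2–1.
Avon vs Irvine: Avon wins 2–1.
Avon vs Kenton: Avon wins 2–1.
Avon vs Jasper: Avon wins 3–0.
Irvine vs Kenton: Irvine wins 2–1.
Irvine vs Jasper: Irvine wins 2–1.
Kenton vs Jasper: Jasper wins 2–1.
Avon beats each rival — Harrow (2–1), Irvine (2–1), Kenton (2–1), Jasper (3–0) — so Avon is the Condorcet winner.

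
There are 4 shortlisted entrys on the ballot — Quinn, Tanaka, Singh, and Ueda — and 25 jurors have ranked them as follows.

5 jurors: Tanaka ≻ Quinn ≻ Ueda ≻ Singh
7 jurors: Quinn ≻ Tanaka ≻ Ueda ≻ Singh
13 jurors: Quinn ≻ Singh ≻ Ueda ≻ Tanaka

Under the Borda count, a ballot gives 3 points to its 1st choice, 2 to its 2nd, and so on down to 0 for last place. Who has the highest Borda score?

Quinn

Borda scores:
  Quinn: 5·2 + 7·3 + 13·3 = 70
  Tanaka: 5·3 + 7·2 + 13·0 = 29
  Singh: 5·0 + 7·0 + 13·2 = 26
  Ueda: 5·1 + 7·1 + 13·1 = 25
Quinn has the highest total.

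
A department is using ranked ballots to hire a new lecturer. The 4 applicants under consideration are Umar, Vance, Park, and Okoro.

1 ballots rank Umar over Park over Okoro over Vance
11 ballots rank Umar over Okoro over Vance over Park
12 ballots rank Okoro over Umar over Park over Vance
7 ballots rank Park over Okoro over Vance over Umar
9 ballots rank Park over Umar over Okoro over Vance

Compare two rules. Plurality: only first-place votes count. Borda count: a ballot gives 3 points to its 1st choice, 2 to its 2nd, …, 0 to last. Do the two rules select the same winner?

Plurality first-place counts: Umar 12, Vance 0, Park 16, Okoro 12 → Park.
Borda totals: Umar 78, Vance 18, Park 62, Okoro 82 → Okoro.
The two rules disagree: plurality picks Park, Borda picks Okoro.

No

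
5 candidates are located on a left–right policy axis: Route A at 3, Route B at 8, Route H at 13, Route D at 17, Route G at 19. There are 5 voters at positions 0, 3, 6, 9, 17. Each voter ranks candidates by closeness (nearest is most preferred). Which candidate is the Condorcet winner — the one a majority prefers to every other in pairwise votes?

Route B

With single-peaked preferences on a line, the Condorcet winner is the candidate closest to the median voter.
The median voter (position 6) is closest to Route B at 8.
Check: Route B vs Route A — voters closer to Route B: 3 of 5.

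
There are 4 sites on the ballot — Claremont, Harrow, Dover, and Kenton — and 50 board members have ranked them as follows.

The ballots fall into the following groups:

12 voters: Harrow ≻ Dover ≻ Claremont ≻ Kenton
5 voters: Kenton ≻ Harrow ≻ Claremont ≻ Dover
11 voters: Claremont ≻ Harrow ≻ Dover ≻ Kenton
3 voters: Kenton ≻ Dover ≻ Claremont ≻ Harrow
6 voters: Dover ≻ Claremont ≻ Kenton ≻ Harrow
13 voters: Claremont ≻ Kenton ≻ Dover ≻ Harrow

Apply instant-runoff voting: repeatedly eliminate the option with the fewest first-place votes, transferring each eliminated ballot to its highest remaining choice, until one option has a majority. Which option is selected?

Round 1: Claremont 24, Harrow 12, Kenton 8, Dover 6. Dover has the fewest and is eliminated.
Round 2: Claremont 30, Harrow 12, Kenton 8. Claremont has a majority.

Claremont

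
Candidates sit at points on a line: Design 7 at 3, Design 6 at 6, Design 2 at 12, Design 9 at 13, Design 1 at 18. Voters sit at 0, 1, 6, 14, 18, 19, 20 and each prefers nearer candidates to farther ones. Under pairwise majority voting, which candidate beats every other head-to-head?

With single-peaked preferences on a line, the Condorcet winner is the candidate closest to the median voter.
The median voter (position 14) is closest to Design 9 at 13.
Check: Design 9 vs Design 2 — voters closer to Design 9: 4 of 7.

Design 9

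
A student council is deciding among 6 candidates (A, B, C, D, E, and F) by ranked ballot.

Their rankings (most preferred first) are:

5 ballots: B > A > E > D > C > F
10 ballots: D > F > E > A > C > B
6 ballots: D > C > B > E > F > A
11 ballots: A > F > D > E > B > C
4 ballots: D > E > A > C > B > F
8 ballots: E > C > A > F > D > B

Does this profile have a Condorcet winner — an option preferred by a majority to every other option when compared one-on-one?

Head-to-head results (44 voters total):
A vs B: A wins 33–11.
A vs C: A wins 30–14.
A vs D: A wins 24–20.
A vs E: E wins 28–16.
A vs F: A wins 28–16.
B vs C: C wins 28–16.
B vs D: D wins 39–5.
B vs E: E wins 33–11.
B vs F: F wins 29–15.
C vs D: D wins 36–8.
C vs E: E wins 38–6.
C vs F: C wins 23–21.
D vs E: D wins 31–13.
D vs F: D wins 25–19.
E vs F: E wins 23–21.
No candidate beats all others: A beats D beats E beats A, a majority cycle.

No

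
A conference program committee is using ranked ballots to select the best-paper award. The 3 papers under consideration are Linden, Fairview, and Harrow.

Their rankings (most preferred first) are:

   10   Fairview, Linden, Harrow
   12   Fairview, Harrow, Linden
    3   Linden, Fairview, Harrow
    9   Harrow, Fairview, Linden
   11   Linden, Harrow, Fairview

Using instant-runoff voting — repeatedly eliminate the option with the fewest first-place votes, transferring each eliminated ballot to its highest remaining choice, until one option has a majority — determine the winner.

Round 1: Fairview 22, Linden 14, Harrow 9. Harrow has the fewest and is eliminated.
Round 2: Fairview 31, Linden 14. Fairview has a majority.

Fairview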